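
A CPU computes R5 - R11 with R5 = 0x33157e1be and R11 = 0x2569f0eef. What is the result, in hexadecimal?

Subtract column by column in base 16:
  e-f → f (borrow)
  b-e-1 → c (borrow)
  1-e-1 → 2 (borrow)
  e-0-1 → d
  7-f → 8 (borrow)
  5-9-1 → b (borrow)
  1-6-1 → a (borrow)
  3-5-1 → d (borrow)
  3-2-1 → 0

0xdab8d2cf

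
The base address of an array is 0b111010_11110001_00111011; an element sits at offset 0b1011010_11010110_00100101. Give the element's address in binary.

0b100101011100011101100000

Add column by column in base 2, right to left:
  1+1 = 0 carry 1
  1+0+1 = 0 carry 1
  0+1+1 = 0 carry 1
  1+0+1 = 0 carry 1
  1+0+1 = 0 carry 1
  1+1+1 = 1 carry 1
  0+0+1 = 1
  0+0 = 0
  1+0 = 1
  0+1 = 1
  0+1 = 1
  0+0 = 0
  1+1 = 0 carry 1
  1+0+1 = 0 carry 1
  1+1+1 = 1 carry 1
  1+1+1 = 1 carry 1
  0+0+1 = 1
  1+1 = 0 carry 1
  0+0+1 = 1
  1+1 = 0 carry 1
  1+1+1 = 1 carry 1
  1+0+1 = 0 carry 1
  0+1+1 = 0 carry 1
  final carry 1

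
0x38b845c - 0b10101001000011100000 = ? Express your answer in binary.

0x38b845c = 0b11100010111000010001011100 in binary.
Subtract column by column in base 2:
  0-0 → 0
  0-0 → 0
  1-0 → 1
  1-0 → 1
  1-0 → 1
  0-1 → 1 (borrow)
  1-1-1 → 1 (borrow)
  0-1-1 → 0 (borrow)
  0-0-1 → 1 (borrow)
  0-0-1 → 1 (borrow)
  1-0-1 → 0
  0-0 → 0
  0-1 → 1 (borrow)
  0-0-1 → 1 (borrow)
  0-0-1 → 1 (borrow)
  1-1-1 → 1 (borrow)
  1-0-1 → 0
  1-1 → 0
  0-0 → 0
  1-1 → 0
  0-0 → 0
  0-0 → 0
  0-0 → 0
  1-0 → 1
  1-0 → 1
  1-0 → 1

0b11100000001111001101111100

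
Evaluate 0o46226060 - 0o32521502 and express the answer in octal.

Subtract column by column in base 8:
  0-2 → 6 (borrow)
  6-0-1 → 5
  0-5 → 3 (borrow)
  6-1-1 → 4
  2-2 → 0
  2-5 → 5 (borrow)
  6-2-1 → 3
  4-3 → 1

0o13504356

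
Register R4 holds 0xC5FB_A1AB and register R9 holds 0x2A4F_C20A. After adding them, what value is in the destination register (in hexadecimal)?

Add column by column in base 16, right to left:
  B+A = 5 carry 1
  A+0+1 = B
  1+2 = 3
  A+C = 6 carry 1
  B+F+1 = B carry 1
  F+4+1 = 4 carry 1
  5+A+1 = 0 carry 1
  C+2+1 = F

0xF04B63B5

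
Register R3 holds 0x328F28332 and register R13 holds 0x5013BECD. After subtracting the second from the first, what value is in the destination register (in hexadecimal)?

Subtract column by column in base 16:
  2-D → 5 (borrow)
  3-C-1 → 6 (borrow)
  3-E-1 → 4 (borrow)
  8-B-1 → C (borrow)
  2-3-1 → E (borrow)
  F-1-1 → D
  8-0 → 8
  2-5 → D (borrow)
  3-0-1 → 2

0x2D8DEC465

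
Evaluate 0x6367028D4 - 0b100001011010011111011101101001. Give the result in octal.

0o302501430553

0x6367028D4 = 0o306634024324 in octal.
0b100001011010011111011101101001 = 0o4132373551 in octal.
Subtract column by column in base 8:
  4-1 → 3
  2-5 → 5 (borrow)
  3-5-1 → 5 (borrow)
  4-3-1 → 0
  2-7 → 3 (borrow)
  0-3-1 → 4 (borrow)
  4-2-1 → 1
  3-3 → 0
  6-1 → 5
  6-4 → 2
  0-0 → 0
  3-0 → 3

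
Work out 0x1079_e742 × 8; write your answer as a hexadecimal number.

0x83cf3a10

Multiply each base-16 digit by 8, carrying:
  2×8 = 16 → write 0 carry 1
  4×8+1 = 33 → write 1 carry 2
  7×8+2 = 58 → write a carry 3
  e×8+3 = 115 → write 3 carry 7
  9×8+7 = 79 → write f carry 4
  7×8+4 = 60 → write c carry 3
  0×8+3 = 3 → write 3
  1×8 = 8 → write 8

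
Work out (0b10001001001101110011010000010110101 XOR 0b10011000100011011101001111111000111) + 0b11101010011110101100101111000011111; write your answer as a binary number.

0b11111100001101011011001110110010001

First 0b10001001001101110011010000010110101 XOR 0b10011000100011011101001111111000111 = 0b00010001101110101110011111101110010.
Add column by column in base 2, right to left:
  0+1 = 1
  1+1 = 0 carry 1
  0+1+1 = 0 carry 1
  0+1+1 = 0 carry 1
  1+1+1 = 1 carry 1
  1+0+1 = 0 carry 1
  1+0+1 = 0 carry 1
  0+0+1 = 1
  1+0 = 1
  1+1 = 0 carry 1
  1+1+1 = 1 carry 1
  1+1+1 = 1 carry 1
  1+1+1 = 1 carry 1
  1+0+1 = 0 carry 1
  0+1+1 = 0 carry 1
  0+0+1 = 1
  1+0 = 1
  1+1 = 0 carry 1
  1+1+1 = 1 carry 1
  0+0+1 = 1
  1+1 = 0 carry 1
  0+0+1 = 1
  1+1 = 0 carry 1
  1+1+1 = 1 carry 1
  1+1+1 = 1 carry 1
  0+1+1 = 0 carry 1
  1+0+1 = 0 carry 1
  1+0+1 = 0 carry 1
  0+1+1 = 0 carry 1
  0+0+1 = 1
  0+1 = 1
  1+0 = 1
  0+1 = 1
  0+1 = 1
  0+1 = 1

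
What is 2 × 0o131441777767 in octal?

Multiply each base-8 digit by 2, carrying:
  7×2 = 14 → write 6 carry 1
  6×2+1 = 13 → write 5 carry 1
  7×2+1 = 15 → write 7 carry 1
  7×2+1 = 15 → write 7 carry 1
  7×2+1 = 15 → write 7 carry 1
  7×2+1 = 15 → write 7 carry 1
  1×2+1 = 3 → write 3
  4×2 = 8 → write 0 carry 1
  4×2+1 = 9 → write 1 carry 1
  1×2+1 = 3 → write 3
  3×2 = 6 → write 6
  1×2 = 2 → write 2

0o263103777756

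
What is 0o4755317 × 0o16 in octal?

Multiply each base-8 digit by 14, carrying:
  7×14 = 98 → write 2 carry 12
  1×14+12 = 26 → write 2 carry 3
  3×14+3 = 45 → write 5 carry 5
  5×14+5 = 75 → write 3 carry 9
  5×14+9 = 79 → write 7 carry 9
  7×14+9 = 107 → write 3 carry 13
  4×14+13 = 69 → write 5 carry 8
  remaining carry: 10

0o105373522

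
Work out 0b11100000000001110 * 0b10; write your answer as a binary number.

0b111000000000011100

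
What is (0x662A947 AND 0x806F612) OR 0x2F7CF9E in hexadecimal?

0x2F7EF9E

0x662A947 AND 0x806F612 = 0x002A002.
Then OR with 0x2F7CF9E.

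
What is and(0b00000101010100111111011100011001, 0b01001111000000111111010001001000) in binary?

AND bit by bit (1 only where both bits are 1):
  00000101010100111111011100011001
& 01001111000000111111010001001000
= 00000101000000111111010000001000

0b00000101000000111111010000001000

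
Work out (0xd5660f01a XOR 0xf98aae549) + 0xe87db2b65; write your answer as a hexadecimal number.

0x1156a540b8

First 0xd5660f01a XOR 0xf98aae549 = 0x2ceca1553.
Add column by column in base 16, right to left:
  3+5 = 8
  5+6 = b
  5+b = 0 carry 1
  1+2+1 = 4
  a+b = 5 carry 1
  c+d+1 = a carry 1
  e+7+1 = 6 carry 1
  c+8+1 = 5 carry 1
  2+e+1 = 1 carry 1
  final carry 1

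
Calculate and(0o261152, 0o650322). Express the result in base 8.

0o240102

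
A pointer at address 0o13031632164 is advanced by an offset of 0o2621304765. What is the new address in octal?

Add column by column in base 8, right to left:
  4+5 = 1 carry 1
  6+6+1 = 5 carry 1
  1+7+1 = 1 carry 1
  2+4+1 = 7
  3+0 = 3
  6+3 = 1 carry 1
  1+1+1 = 3
  3+2 = 5
  0+6 = 6
  3+2 = 5
  1+0 = 1

0o15653137151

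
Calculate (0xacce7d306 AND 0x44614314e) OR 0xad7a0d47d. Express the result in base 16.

0xacce7d306 AND 0x44614314e = 0x044041106.
Then OR with 0xad7a0d47d.

0xad7a4d57f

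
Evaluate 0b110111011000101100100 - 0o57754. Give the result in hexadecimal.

0x1B5178

0b110111011000101100100 = 0x1BB164 in hexadecimal.
0o57754 = 0x5FEC in hexadecimal.
Subtract column by column in base 16:
  4-C → 8 (borrow)
  6-E-1 → 7 (borrow)
  1-F-1 → 1 (borrow)
  B-5-1 → 5
  B-0 → B
  1-0 → 1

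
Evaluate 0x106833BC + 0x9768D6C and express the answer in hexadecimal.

0x19DEC128

Add column by column in base 16, right to left:
  C+C = 8 carry 1
  B+6+1 = 2 carry 1
  3+D+1 = 1 carry 1
  3+8+1 = C
  8+6 = E
  6+7 = D
  0+9 = 9
  1+0 = 1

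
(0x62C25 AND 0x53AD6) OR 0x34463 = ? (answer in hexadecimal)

0x62C25 AND 0x53AD6 = 0x42804.
Then OR with 0x34463.

0x76C67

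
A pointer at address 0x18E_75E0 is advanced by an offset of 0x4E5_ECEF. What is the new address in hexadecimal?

0x67462CF

Add column by column in base 16, right to left:
  0+F = F
  E+E = C carry 1
  5+C+1 = 2 carry 1
  7+E+1 = 6 carry 1
  E+5+1 = 4 carry 1
  8+E+1 = 7 carry 1
  1+4+1 = 6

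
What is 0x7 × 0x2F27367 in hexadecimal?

Multiply each base-16 digit by 7, carrying:
  7×7 = 49 → write 1 carry 3
  6×7+3 = 45 → write D carry 2
  3×7+2 = 23 → write 7 carry 1
  7×7+1 = 50 → write 2 carry 3
  2×7+3 = 17 → write 1 carry 1
  F×7+1 = 106 → write A carry 6
  2×7+6 = 20 → write 4 carry 1
  remaining carry: 1

0x14A127D1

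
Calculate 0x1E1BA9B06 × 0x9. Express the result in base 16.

Multiply each base-16 digit by 9, carrying:
  6×9 = 54 → write 6 carry 3
  0×9+3 = 3 → write 3
  B×9 = 99 → write 3 carry 6
  9×9+6 = 87 → write 7 carry 5
  A×9+5 = 95 → write F carry 5
  B×9+5 = 104 → write 8 carry 6
  1×9+6 = 15 → write F
  E×9 = 126 → write E carry 7
  1×9+7 = 16 → write 0 carry 1
  remaining carry: 1

0x10EF8F7336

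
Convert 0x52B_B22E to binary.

Expand each hex digit to 4 bits: 5=0101 2=0010 B=1011 B=1011 2=0010 2=0010 E=1110.

0b101001010111011001000101110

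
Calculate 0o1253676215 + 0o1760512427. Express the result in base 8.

Add column by column in base 8, right to left:
  5+7 = 4 carry 1
  1+2+1 = 4
  2+4 = 6
  6+2 = 0 carry 1
  7+1+1 = 1 carry 1
  6+5+1 = 4 carry 1
  3+0+1 = 4
  5+6 = 3 carry 1
  2+7+1 = 2 carry 1
  1+1+1 = 3

0o3234410644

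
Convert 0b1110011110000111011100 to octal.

0o16360734

Group the bits in threes: 001 110 011 110 000 111 011 100 → 16360734.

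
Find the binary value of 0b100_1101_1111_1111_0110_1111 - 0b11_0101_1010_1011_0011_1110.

0b110000101010000110001

Subtract column by column in base 2:
  1-0 → 1
  1-1 → 0
  1-1 → 0
  1-1 → 0
  0-1 → 1 (borrow)
  1-1-1 → 1 (borrow)
  1-0-1 → 0
  0-0 → 0
  1-1 → 0
  1-1 → 0
  1-0 → 1
  1-1 → 0
  1-0 → 1
  1-1 → 0
  1-0 → 1
  1-1 → 0
  1-1 → 0
  0-0 → 0
  1-1 → 0
  1-0 → 1
  0-1 → 1 (borrow)
  0-1-1 → 0 (borrow)
  1-0-1 → 0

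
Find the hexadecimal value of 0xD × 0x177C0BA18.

0x1314C97338

Multiply each base-16 digit by 13, carrying:
  8×13 = 104 → write 8 carry 6
  1×13+6 = 19 → write 3 carry 1
  A×13+1 = 131 → write 3 carry 8
  B×13+8 = 151 → write 7 carry 9
  0×13+9 = 9 → write 9
  C×13 = 156 → write C carry 9
  7×13+9 = 100 → write 4 carry 6
  7×13+6 = 97 → write 1 carry 6
  1×13+6 = 19 → write 3 carry 1
  remaining carry: 1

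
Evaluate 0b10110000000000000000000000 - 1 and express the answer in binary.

0b10101111111111111111111111

The trailing 22 digits are 0, so subtracting 1 borrows through: they become 1 and the next digit up decrements.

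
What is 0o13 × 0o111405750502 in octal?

0o1450501376726

Multiply each base-8 digit by 11, carrying:
  2×11 = 22 → write 6 carry 2
  0×11+2 = 2 → write 2
  5×11 = 55 → write 7 carry 6
  0×11+6 = 6 → write 6
  5×11 = 55 → write 7 carry 6
  7×11+6 = 83 → write 3 carry 10
  5×11+10 = 65 → write 1 carry 8
  0×11+8 = 8 → write 0 carry 1
  4×11+1 = 45 → write 5 carry 5
  1×11+5 = 16 → write 0 carry 2
  1×11+2 = 13 → write 5 carry 1
  1×11+1 = 12 → write 4 carry 1
  remaining carry: 1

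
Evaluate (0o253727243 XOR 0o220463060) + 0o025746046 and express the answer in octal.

First 0o253727243 XOR 0o220463060 = 0o073344223.
Add column by column in base 8, right to left:
  3+6 = 1 carry 1
  2+4+1 = 7
  2+0 = 2
  4+6 = 2 carry 1
  4+4+1 = 1 carry 1
  3+7+1 = 3 carry 1
  3+5+1 = 1 carry 1
  7+2+1 = 2 carry 1
  final carry 1

0o121312271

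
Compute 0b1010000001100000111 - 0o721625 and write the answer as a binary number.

0b10101111101110010

0o721625 = 0b111010001110010101 in binary.
Subtract column by column in base 2:
  1-1 → 0
  1-0 → 1
  1-1 → 0
  0-0 → 0
  0-1 → 1 (borrow)
  0-0-1 → 1 (borrow)
  0-0-1 → 1 (borrow)
  0-1-1 → 0 (borrow)
  1-1-1 → 1 (borrow)
  1-1-1 → 1 (borrow)
  0-0-1 → 1 (borrow)
  0-0-1 → 1 (borrow)
  0-0-1 → 1 (borrow)
  0-1-1 → 0 (borrow)
  0-0-1 → 1 (borrow)
  0-1-1 → 0 (borrow)
  1-1-1 → 1 (borrow)
  0-1-1 → 0 (borrow)
  1-0-1 → 0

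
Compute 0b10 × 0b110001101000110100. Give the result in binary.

Multiply each base-2 digit by 2, carrying:
  0×2 = 0 → write 0
  0×2 = 0 → write 0
  1×2 = 2 → write 0 carry 1
  0×2+1 = 1 → write 1
  1×2 = 2 → write 0 carry 1
  1×2+1 = 3 → write 1 carry 1
  0×2+1 = 1 → write 1
  0×2 = 0 → write 0
  0×2 = 0 → write 0
  1×2 = 2 → write 0 carry 1
  0×2+1 = 1 → write 1
  1×2 = 2 → write 0 carry 1
  1×2+1 = 3 → write 1 carry 1
  0×2+1 = 1 → write 1
  0×2 = 0 → write 0
  0×2 = 0 → write 0
  1×2 = 2 → write 0 carry 1
  1×2+1 = 3 → write 1 carry 1
  remaining carry: 1

0b1100011010001101000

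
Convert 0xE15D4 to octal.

0o3412724

Expand each hex digit to 4 bits: E=1110 1=0001 5=0101 D=1101 4=0100.
Group the bits in threes: 011 100 001 010 111 010 100 → 3412724.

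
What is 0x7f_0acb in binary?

0b11111110000101011001011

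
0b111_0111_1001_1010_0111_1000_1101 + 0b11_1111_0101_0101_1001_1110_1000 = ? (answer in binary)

0b1011011011110000000101110101

Add column by column in base 2, right to left:
  1+0 = 1
  0+0 = 0
  1+0 = 1
  1+1 = 0 carry 1
  0+0+1 = 1
  0+1 = 1
  0+1 = 1
  1+1 = 0 carry 1
  1+1+1 = 1 carry 1
  1+0+1 = 0 carry 1
  1+0+1 = 0 carry 1
  0+1+1 = 0 carry 1
  0+1+1 = 0 carry 1
  1+0+1 = 0 carry 1
  0+1+1 = 0 carry 1
  1+0+1 = 0 carry 1
  1+1+1 = 1 carry 1
  0+0+1 = 1
  0+1 = 1
  1+0 = 1
  1+1 = 0 carry 1
  1+1+1 = 1 carry 1
  1+1+1 = 1 carry 1
  0+1+1 = 0 carry 1
  1+1+1 = 1 carry 1
  1+1+1 = 1 carry 1
  1+0+1 = 0 carry 1
  final carry 1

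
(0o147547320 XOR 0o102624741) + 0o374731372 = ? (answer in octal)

First 0o147547320 XOR 0o102624741 = 0o045363461.
Add column by column in base 8, right to left:
  1+2 = 3
  6+7 = 5 carry 1
  4+3+1 = 0 carry 1
  3+1+1 = 5
  6+3 = 1 carry 1
  3+7+1 = 3 carry 1
  5+4+1 = 2 carry 1
  4+7+1 = 4 carry 1
  0+3+1 = 4

0o442315053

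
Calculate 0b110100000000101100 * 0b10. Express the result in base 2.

Multiply each base-2 digit by 2, carrying:
  0×2 = 0 → write 0
  0×2 = 0 → write 0
  1×2 = 2 → write 0 carry 1
  1×2+1 = 3 → write 1 carry 1
  0×2+1 = 1 → write 1
  1×2 = 2 → write 0 carry 1
  0×2+1 = 1 → write 1
  0×2 = 0 → write 0
  0×2 = 0 → write 0
  0×2 = 0 → write 0
  0×2 = 0 → write 0
  0×2 = 0 → write 0
  0×2 = 0 → write 0
  0×2 = 0 → write 0
  1×2 = 2 → write 0 carry 1
  0×2+1 = 1 → write 1
  1×2 = 2 → write 0 carry 1
  1×2+1 = 3 → write 1 carry 1
  remaining carry: 1

0b1101000000001011000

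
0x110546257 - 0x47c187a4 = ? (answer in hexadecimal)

0xc892dab3

Subtract column by column in base 16:
  7-4 → 3
  5-a → b (borrow)
  2-7-1 → a (borrow)
  6-8-1 → d (borrow)
  4-1-1 → 2
  5-c → 9 (borrow)
  0-7-1 → 8 (borrow)
  1-4-1 → c (borrow)
  1-0-1 → 0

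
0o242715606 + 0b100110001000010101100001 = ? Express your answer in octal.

0o311020347

0b100110001000010101100001 = 0o46102541 in octal.
Add column by column in base 8, right to left:
  6+1 = 7
  0+4 = 4
  6+5 = 3 carry 1
  5+2+1 = 0 carry 1
  1+0+1 = 2
  7+1 = 0 carry 1
  2+6+1 = 1 carry 1
  4+4+1 = 1 carry 1
  2+0+1 = 3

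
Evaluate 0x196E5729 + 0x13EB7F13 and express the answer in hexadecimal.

Add column by column in base 16, right to left:
  9+3 = C
  2+1 = 3
  7+F = 6 carry 1
  5+7+1 = D
  E+B = 9 carry 1
  6+E+1 = 5 carry 1
  9+3+1 = D
  1+1 = 2

0x2D59D63C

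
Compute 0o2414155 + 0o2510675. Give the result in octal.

0o5125052

Add column by column in base 8, right to left:
  5+5 = 2 carry 1
  5+7+1 = 5 carry 1
  1+6+1 = 0 carry 1
  4+0+1 = 5
  1+1 = 2
  4+5 = 1 carry 1
  2+2+1 = 5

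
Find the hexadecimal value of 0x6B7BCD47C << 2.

0x1ADEF351F0

2 bits is not a whole number of base-16 digits; in binary: 11010110111101111001101010001111100 << 2 = 1101011011110111100110101000111110000.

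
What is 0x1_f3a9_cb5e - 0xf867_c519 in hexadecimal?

Subtract column by column in base 16:
  e-9 → 5
  5-1 → 4
  b-5 → 6
  c-c → 0
  9-7 → 2
  a-6 → 4
  3-8 → b (borrow)
  f-f-1 → f (borrow)
  1-0-1 → 0

0xfb420645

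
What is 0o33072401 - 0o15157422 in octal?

0o15712757

Subtract column by column in base 8:
  1-2 → 7 (borrow)
  0-2-1 → 5 (borrow)
  4-4-1 → 7 (borrow)
  2-7-1 → 2 (borrow)
  7-5-1 → 1
  0-1 → 7 (borrow)
  3-5-1 → 5 (borrow)
  3-1-1 → 1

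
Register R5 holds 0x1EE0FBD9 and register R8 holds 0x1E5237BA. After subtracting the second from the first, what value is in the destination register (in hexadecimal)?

0x8EC41F

Subtract column by column in base 16:
  9-A → F (borrow)
  D-B-1 → 1
  B-7 → 4
  F-3 → C
  0-2 → E (borrow)
  E-5-1 → 8
  E-E → 0
  1-1 → 0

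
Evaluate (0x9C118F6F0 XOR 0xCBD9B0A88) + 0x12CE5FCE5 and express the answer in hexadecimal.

0x6A969F95D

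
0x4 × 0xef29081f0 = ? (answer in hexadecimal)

0x3bca4207c0

Multiply each base-16 digit by 4, carrying:
  0×4 = 0 → write 0
  f×4 = 60 → write c carry 3
  1×4+3 = 7 → write 7
  8×4 = 32 → write 0 carry 2
  0×4+2 = 2 → write 2
  9×4 = 36 → write 4 carry 2
  2×4+2 = 10 → write a
  f×4 = 60 → write c carry 3
  e×4+3 = 59 → write b carry 3
  remaining carry: 3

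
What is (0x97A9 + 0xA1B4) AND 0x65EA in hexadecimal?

Add column by column in base 16, right to left:
  9+4 = D
  A+B = 5 carry 1
  7+1+1 = 9
  9+A = 3 carry 1
  final carry 1
Sum = 0x1395D; now AND with 0x65EA:
  1&0=0, 3&6=2, 9&5=1, 5&E=4, D&A=8

0x2148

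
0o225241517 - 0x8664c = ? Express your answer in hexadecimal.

0o225241517 = 0x255434f in hexadecimal.
Subtract column by column in base 16:
  f-c → 3
  4-4 → 0
  3-6 → d (borrow)
  4-6-1 → d (borrow)
  5-8-1 → c (borrow)
  5-0-1 → 4
  2-0 → 2

0x24cdd03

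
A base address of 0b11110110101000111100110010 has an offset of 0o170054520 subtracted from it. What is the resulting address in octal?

0b11110110101000111100110010 = 0o366507462 in octal.
Subtract column by column in base 8:
  2-0 → 2
  6-2 → 4
  4-5 → 7 (borrow)
  7-4-1 → 2
  0-5 → 3 (borrow)
  5-0-1 → 4
  6-0 → 6
  6-7 → 7 (borrow)
  3-1-1 → 1

0o176432742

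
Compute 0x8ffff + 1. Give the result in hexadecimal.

0x90000

The trailing 4 digits are F (max in base 16), so adding 1 cascades: they roll to 0 and the next digit up increments.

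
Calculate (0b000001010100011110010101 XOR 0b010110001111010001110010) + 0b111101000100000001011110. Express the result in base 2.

0b1010100011111010001000101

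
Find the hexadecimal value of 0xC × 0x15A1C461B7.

0x10395349494

Multiply each base-16 digit by 12, carrying:
  7×12 = 84 → write 4 carry 5
  B×12+5 = 137 → write 9 carry 8
  1×12+8 = 20 → write 4 carry 1
  6×12+1 = 73 → write 9 carry 4
  4×12+4 = 52 → write 4 carry 3
  C×12+3 = 147 → write 3 carry 9
  1×12+9 = 21 → write 5 carry 1
  A×12+1 = 121 → write 9 carry 7
  5×12+7 = 67 → write 3 carry 4
  1×12+4 = 16 → write 0 carry 1
  remaining carry: 1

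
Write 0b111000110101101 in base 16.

Group the bits into nibbles: 0111 0001 1010 1101 → 71AD.

0x71AD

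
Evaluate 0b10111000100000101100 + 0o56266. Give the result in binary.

0b10111110010011100010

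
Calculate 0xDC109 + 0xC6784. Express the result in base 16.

0x1A288D

Add column by column in base 16, right to left:
  9+4 = D
  0+8 = 8
  1+7 = 8
  C+6 = 2 carry 1
  D+C+1 = A carry 1
  final carry 1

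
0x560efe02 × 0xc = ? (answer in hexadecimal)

Multiply each base-16 digit by 12, carrying:
  2×12 = 24 → write 8 carry 1
  0×12+1 = 1 → write 1
  e×12 = 168 → write 8 carry 10
  f×12+10 = 190 → write e carry 11
  e×12+11 = 179 → write 3 carry 11
  0×12+11 = 11 → write b
  6×12 = 72 → write 8 carry 4
  5×12+4 = 64 → write 0 carry 4
  remaining carry: 4

0x408b3e818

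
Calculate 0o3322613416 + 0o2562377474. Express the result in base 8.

Add column by column in base 8, right to left:
  6+4 = 2 carry 1
  1+7+1 = 1 carry 1
  4+4+1 = 1 carry 1
  3+7+1 = 3 carry 1
  1+7+1 = 1 carry 1
  6+3+1 = 2 carry 1
  2+2+1 = 5
  2+6 = 0 carry 1
  3+5+1 = 1 carry 1
  3+2+1 = 6

0o6105213112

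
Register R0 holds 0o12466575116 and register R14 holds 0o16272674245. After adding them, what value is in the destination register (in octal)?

Add column by column in base 8, right to left:
  6+5 = 3 carry 1
  1+4+1 = 6
  1+2 = 3
  5+4 = 1 carry 1
  7+7+1 = 7 carry 1
  5+6+1 = 4 carry 1
  6+2+1 = 1 carry 1
  6+7+1 = 6 carry 1
  4+2+1 = 7
  2+6 = 0 carry 1
  1+1+1 = 3

0o30761471363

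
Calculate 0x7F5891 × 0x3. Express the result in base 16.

Multiply each base-16 digit by 3, carrying:
  1×3 = 3 → write 3
  9×3 = 27 → write B carry 1
  8×3+1 = 25 → write 9 carry 1
  5×3+1 = 16 → write 0 carry 1
  F×3+1 = 46 → write E carry 2
  7×3+2 = 23 → write 7 carry 1
  remaining carry: 1

0x17E09B3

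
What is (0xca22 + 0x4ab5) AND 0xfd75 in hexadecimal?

0x1455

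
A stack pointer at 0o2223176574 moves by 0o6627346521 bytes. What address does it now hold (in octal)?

Add column by column in base 8, right to left:
  4+1 = 5
  7+2 = 1 carry 1
  5+5+1 = 3 carry 1
  6+6+1 = 5 carry 1
  7+4+1 = 4 carry 1
  1+3+1 = 5
  3+7 = 2 carry 1
  2+2+1 = 5
  2+6 = 0 carry 1
  2+6+1 = 1 carry 1
  final carry 1

0o11052545315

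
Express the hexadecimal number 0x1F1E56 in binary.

Expand each hex digit to 4 bits: 1=0001 F=1111 1=0001 E=1110 5=0101 6=0110.

0b111110001111001010110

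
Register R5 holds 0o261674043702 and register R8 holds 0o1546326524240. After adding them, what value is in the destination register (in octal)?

0o2030222570142

Add column by column in base 8, right to left:
  2+0 = 2
  0+4 = 4
  7+2 = 1 carry 1
  3+4+1 = 0 carry 1
  4+2+1 = 7
  0+5 = 5
  4+6 = 2 carry 1
  7+2+1 = 2 carry 1
  6+3+1 = 2 carry 1
  1+6+1 = 0 carry 1
  6+4+1 = 3 carry 1
  2+5+1 = 0 carry 1
  0+1+1 = 2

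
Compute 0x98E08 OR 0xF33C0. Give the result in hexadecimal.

0xFBFC8

OR each hex digit independently (no carries):
  9|F=F, 8|3=B, E|3=F, 0|C=C, 8|0=8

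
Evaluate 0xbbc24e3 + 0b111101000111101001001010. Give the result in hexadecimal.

0b111101000111101001001010 = 0xf47a4a in hexadecimal.
Add column by column in base 16, right to left:
  3+a = d
  e+4 = 2 carry 1
  4+a+1 = f
  2+7 = 9
  c+4 = 0 carry 1
  b+f+1 = b carry 1
  b+0+1 = c

0xcb09f2d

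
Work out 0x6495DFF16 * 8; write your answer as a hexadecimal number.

0x324AEFF8B0

Multiply each base-16 digit by 8, carrying:
  6×8 = 48 → write 0 carry 3
  1×8+3 = 11 → write B
  F×8 = 120 → write 8 carry 7
  F×8+7 = 127 → write F carry 7
  D×8+7 = 111 → write F carry 6
  5×8+6 = 46 → write E carry 2
  9×8+2 = 74 → write A carry 4
  4×8+4 = 36 → write 4 carry 2
  6×8+2 = 50 → write 2 carry 3
  remaining carry: 3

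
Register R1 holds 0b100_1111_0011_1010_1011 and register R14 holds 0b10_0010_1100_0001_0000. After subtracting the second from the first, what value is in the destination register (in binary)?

0b101100011110011011

Subtract column by column in base 2:
  1-0 → 1
  1-0 → 1
  0-0 → 0
  1-0 → 1
  0-1 → 1 (borrow)
  1-0-1 → 0
  0-0 → 0
  1-0 → 1
  1-0 → 1
  1-0 → 1
  0-1 → 1 (borrow)
  0-1-1 → 0 (borrow)
  1-0-1 → 0
  1-1 → 0
  1-0 → 1
  1-0 → 1
  0-0 → 0
  0-1 → 1 (borrow)
  1-0-1 → 0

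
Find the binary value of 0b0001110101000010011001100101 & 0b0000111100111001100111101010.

0b0000110100000000000001100000

AND bit by bit (1 only where both bits are 1):
  0001110101000010011001100101
& 0000111100111001100111101010
= 0000110100000000000001100000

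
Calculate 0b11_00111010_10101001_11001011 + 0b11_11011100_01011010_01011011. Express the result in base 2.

Add column by column in base 2, right to left:
  1+1 = 0 carry 1
  1+1+1 = 1 carry 1
  0+0+1 = 1
  1+1 = 0 carry 1
  0+1+1 = 0 carry 1
  0+0+1 = 1
  1+1 = 0 carry 1
  1+0+1 = 0 carry 1
  1+0+1 = 0 carry 1
  0+1+1 = 0 carry 1
  0+0+1 = 1
  1+1 = 0 carry 1
  0+1+1 = 0 carry 1
  1+0+1 = 0 carry 1
  0+1+1 = 0 carry 1
  1+0+1 = 0 carry 1
  0+0+1 = 1
  1+0 = 1
  0+1 = 1
  1+1 = 0 carry 1
  1+1+1 = 1 carry 1
  1+0+1 = 0 carry 1
  0+1+1 = 0 carry 1
  0+1+1 = 0 carry 1
  1+1+1 = 1 carry 1
  1+1+1 = 1 carry 1
  final carry 1

0b111000101110000010000100110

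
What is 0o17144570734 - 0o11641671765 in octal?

0o5302676747

Subtract column by column in base 8:
  4-5 → 7 (borrow)
  3-6-1 → 4 (borrow)
  7-7-1 → 7 (borrow)
  0-1-1 → 6 (borrow)
  7-7-1 → 7 (borrow)
  5-6-1 → 6 (borrow)
  4-1-1 → 2
  4-4 → 0
  1-6 → 3 (borrow)
  7-1-1 → 5
  1-1 → 0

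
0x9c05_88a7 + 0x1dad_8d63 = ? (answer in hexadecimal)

0xb9b3160a

Add column by column in base 16, right to left:
  7+3 = a
  a+6 = 0 carry 1
  8+d+1 = 6 carry 1
  8+8+1 = 1 carry 1
  5+d+1 = 3 carry 1
  0+a+1 = b
  c+d = 9 carry 1
  9+1+1 = b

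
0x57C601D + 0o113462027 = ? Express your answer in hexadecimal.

0o113462027 = 0x12E6417 in hexadecimal.
Add column by column in base 16, right to left:
  D+7 = 4 carry 1
  1+1+1 = 3
  0+4 = 4
  6+6 = C
  C+E = A carry 1
  7+2+1 = A
  5+1 = 6

0x6AAC434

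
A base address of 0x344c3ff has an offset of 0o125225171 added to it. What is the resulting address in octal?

0x344c3ff = 0o321141777 in octal.
Add column by column in base 8, right to left:
  7+1 = 0 carry 1
  7+7+1 = 7 carry 1
  7+1+1 = 1 carry 1
  1+5+1 = 7
  4+2 = 6
  1+2 = 3
  1+5 = 6
  2+2 = 4
  3+1 = 4

0o446367170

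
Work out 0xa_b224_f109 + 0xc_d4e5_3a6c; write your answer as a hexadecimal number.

0x17870a2b75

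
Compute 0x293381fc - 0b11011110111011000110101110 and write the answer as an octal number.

0x293381fc = 0o5114700774 in octal.
0b11011110111011000110101110 = 0o336730656 in octal.
Subtract column by column in base 8:
  4-6 → 6 (borrow)
  7-5-1 → 1
  7-6 → 1
  0-0 → 0
  0-3 → 5 (borrow)
  7-7-1 → 7 (borrow)
  4-6-1 → 5 (borrow)
  1-3-1 → 5 (borrow)
  1-3-1 → 5 (borrow)
  5-0-1 → 4

0o4555750116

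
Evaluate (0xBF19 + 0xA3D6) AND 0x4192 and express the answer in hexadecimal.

Add column by column in base 16, right to left:
  9+6 = F
  1+D = E
  F+3 = 2 carry 1
  B+A+1 = 6 carry 1
  final carry 1
Sum = 0x162EF; now AND with 0x4192:
  1&0=0, 6&4=4, 2&1=0, E&9=8, F&2=2

0x4082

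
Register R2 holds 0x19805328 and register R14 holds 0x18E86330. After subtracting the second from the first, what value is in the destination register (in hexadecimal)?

Subtract column by column in base 16:
  8-0 → 8
  2-3 → F (borrow)
  3-3-1 → F (borrow)
  5-6-1 → E (borrow)
  0-8-1 → 7 (borrow)
  8-E-1 → 9 (borrow)
  9-8-1 → 0
  1-1 → 0

0x97EFF8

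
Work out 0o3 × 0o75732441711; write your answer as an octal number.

0o271617545533

Multiply each base-8 digit by 3, carrying:
  1×3 = 3 → write 3
  1×3 = 3 → write 3
  7×3 = 21 → write 5 carry 2
  1×3+2 = 5 → write 5
  4×3 = 12 → write 4 carry 1
  4×3+1 = 13 → write 5 carry 1
  2×3+1 = 7 → write 7
  3×3 = 9 → write 1 carry 1
  7×3+1 = 22 → write 6 carry 2
  5×3+2 = 17 → write 1 carry 2
  7×3+2 = 23 → write 7 carry 2
  remaining carry: 2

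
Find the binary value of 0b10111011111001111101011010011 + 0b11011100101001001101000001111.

0b110011000100011001010011100010

Add column by column in base 2, right to left:
  1+1 = 0 carry 1
  1+1+1 = 1 carry 1
  0+1+1 = 0 carry 1
  0+1+1 = 0 carry 1
  1+0+1 = 0 carry 1
  0+0+1 = 1
  1+0 = 1
  1+0 = 1
  0+0 = 0
  1+1 = 0 carry 1
  0+0+1 = 1
  1+1 = 0 carry 1
  1+1+1 = 1 carry 1
  1+0+1 = 0 carry 1
  1+0+1 = 0 carry 1
  1+1+1 = 1 carry 1
  0+0+1 = 1
  0+0 = 0
  1+1 = 0 carry 1
  1+0+1 = 0 carry 1
  1+1+1 = 1 carry 1
  1+0+1 = 0 carry 1
  1+0+1 = 0 carry 1
  0+1+1 = 0 carry 1
  1+1+1 = 1 carry 1
  1+1+1 = 1 carry 1
  1+0+1 = 0 carry 1
  0+1+1 = 0 carry 1
  1+1+1 = 1 carry 1
  final carry 1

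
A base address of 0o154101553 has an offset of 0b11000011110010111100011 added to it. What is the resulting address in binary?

0o154101553 = 0b1101100001000001101101011 in binary.
Add column by column in base 2, right to left:
  1+1 = 0 carry 1
  1+1+1 = 1 carry 1
  0+0+1 = 1
  1+0 = 1
  0+0 = 0
  1+1 = 0 carry 1
  1+1+1 = 1 carry 1
  0+1+1 = 0 carry 1
  1+1+1 = 1 carry 1
  1+0+1 = 0 carry 1
  0+1+1 = 0 carry 1
  0+0+1 = 1
  0+0 = 0
  0+1 = 1
  0+1 = 1
  1+1 = 0 carry 1
  0+1+1 = 0 carry 1
  0+0+1 = 1
  0+0 = 0
  0+0 = 0
  1+0 = 1
  1+1 = 0 carry 1
  0+1+1 = 0 carry 1
  1+0+1 = 0 carry 1
  1+0+1 = 0 carry 1
  final carry 1

0b10000100100110100101001110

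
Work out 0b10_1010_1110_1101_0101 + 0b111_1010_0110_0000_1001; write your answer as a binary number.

Add column by column in base 2, right to left:
  1+1 = 0 carry 1
  0+0+1 = 1
  1+0 = 1
  0+1 = 1
  1+0 = 1
  0+0 = 0
  1+0 = 1
  1+0 = 1
  0+0 = 0
  1+1 = 0 carry 1
  1+1+1 = 1 carry 1
  1+0+1 = 0 carry 1
  0+0+1 = 1
  1+1 = 0 carry 1
  0+0+1 = 1
  1+1 = 0 carry 1
  0+1+1 = 0 carry 1
  1+1+1 = 1 carry 1
  0+1+1 = 0 carry 1
  final carry 1

0b10100101010011011110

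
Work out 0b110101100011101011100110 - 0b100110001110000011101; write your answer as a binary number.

0b110000110001111011001001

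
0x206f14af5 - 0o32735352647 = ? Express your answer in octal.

0o45736672516

0x206f14af5 = 0o100674245365 in octal.
Subtract column by column in base 8:
  5-7 → 6 (borrow)
  6-4-1 → 1
  3-6 → 5 (borrow)
  5-2-1 → 2
  4-5 → 7 (borrow)
  2-3-1 → 6 (borrow)
  4-5-1 → 6 (borrow)
  7-3-1 → 3
  6-7 → 7 (borrow)
  0-2-1 → 5 (borrow)
  0-3-1 → 4 (borrow)
  1-0-1 → 0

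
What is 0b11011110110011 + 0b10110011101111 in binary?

Add column by column in base 2, right to left:
  1+1 = 0 carry 1
  1+1+1 = 1 carry 1
  0+1+1 = 0 carry 1
  0+1+1 = 0 carry 1
  1+0+1 = 0 carry 1
  1+1+1 = 1 carry 1
  0+1+1 = 0 carry 1
  1+1+1 = 1 carry 1
  1+0+1 = 0 carry 1
  1+0+1 = 0 carry 1
  1+1+1 = 1 carry 1
  0+1+1 = 0 carry 1
  1+0+1 = 0 carry 1
  1+1+1 = 1 carry 1
  final carry 1

0b110010010100010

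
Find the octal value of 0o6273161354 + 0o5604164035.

0o14077345411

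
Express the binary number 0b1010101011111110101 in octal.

Group the bits in threes: 001 010 101 011 111 110 101 → 1253765.

0o1253765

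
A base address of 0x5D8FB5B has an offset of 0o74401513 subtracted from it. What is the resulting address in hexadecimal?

0x4E6F810

0o74401513 = 0xF2034B in hexadecimal.
Subtract column by column in base 16:
  B-B → 0
  5-4 → 1
  B-3 → 8
  F-0 → F
  8-2 → 6
  D-F → E (borrow)
  5-0-1 → 4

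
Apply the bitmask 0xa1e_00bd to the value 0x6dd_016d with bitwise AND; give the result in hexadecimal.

0x21c002d

AND each hex digit independently (no carries):
  6&a=2, d&1=1, d&e=c, 0&0=0, 1&0=0, 6&b=2, d&d=d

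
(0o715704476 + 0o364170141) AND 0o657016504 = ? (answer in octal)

Add column by column in base 8, right to left:
  6+1 = 7
  7+4 = 3 carry 1
  4+1+1 = 6
  4+0 = 4
  0+7 = 7
  7+1 = 0 carry 1
  5+4+1 = 2 carry 1
  1+6+1 = 0 carry 1
  7+3+1 = 3 carry 1
  final carry 1
Sum = 0o1302074637; now AND with 0o657016504:
  1&0=0, 3&6=2, 0&5=0, 2&7=2, 0&0=0, 7&1=1, 4&6=4, 6&5=4, 3&0=0, 7&4=4

0o202014404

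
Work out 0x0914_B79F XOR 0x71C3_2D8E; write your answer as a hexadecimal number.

XOR each hex digit independently (no carries):
  0^7=7, 9^1=8, 1^C=D, 4^3=7, B^2=9, 7^D=A, 9^8=1, F^E=1

0x78D79A11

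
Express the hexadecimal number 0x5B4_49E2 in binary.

Expand each hex digit to 4 bits: 5=0101 B=1011 4=0100 4=0100 9=1001 E=1110 2=0010.

0b101101101000100100111100010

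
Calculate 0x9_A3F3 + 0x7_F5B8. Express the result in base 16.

Add column by column in base 16, right to left:
  3+8 = B
  F+B = A carry 1
  3+5+1 = 9
  A+F = 9 carry 1
  9+7+1 = 1 carry 1
  final carry 1

0x1199AB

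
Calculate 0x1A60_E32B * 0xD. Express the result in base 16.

0x156EB892F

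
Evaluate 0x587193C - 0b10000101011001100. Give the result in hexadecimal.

0x5860E70

0b10000101011001100 = 0x10ACC in hexadecimal.
Subtract column by column in base 16:
  C-C → 0
  3-C → 7 (borrow)
  9-A-1 → E (borrow)
  1-0-1 → 0
  7-1 → 6
  8-0 → 8
  5-0 → 5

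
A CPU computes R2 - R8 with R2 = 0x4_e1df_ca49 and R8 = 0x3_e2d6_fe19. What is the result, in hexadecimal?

Subtract column by column in base 16:
  9-9 → 0
  4-1 → 3
  a-e → c (borrow)
  c-f-1 → c (borrow)
  f-6-1 → 8
  d-d → 0
  1-2 → f (borrow)
  e-e-1 → f (borrow)
  4-3-1 → 0

0xff08cc30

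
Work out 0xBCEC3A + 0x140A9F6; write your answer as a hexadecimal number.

Add column by column in base 16, right to left:
  A+6 = 0 carry 1
  3+F+1 = 3 carry 1
  C+9+1 = 6 carry 1
  E+A+1 = 9 carry 1
  C+0+1 = D
  B+4 = F
  0+1 = 1

0x1FD9630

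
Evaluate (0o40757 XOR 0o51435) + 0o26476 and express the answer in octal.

First 0o40757 XOR 0o51435 = 0o11362.
Add column by column in base 8, right to left:
  2+6 = 0 carry 1
  6+7+1 = 6 carry 1
  3+4+1 = 0 carry 1
  1+6+1 = 0 carry 1
  1+2+1 = 4

0o40060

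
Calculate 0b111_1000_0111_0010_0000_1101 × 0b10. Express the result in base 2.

Multiply each base-2 digit by 2, carrying:
  1×2 = 2 → write 0 carry 1
  0×2+1 = 1 → write 1
  1×2 = 2 → write 0 carry 1
  1×2+1 = 3 → write 1 carry 1
  0×2+1 = 1 → write 1
  0×2 = 0 → write 0
  0×2 = 0 → write 0
  0×2 = 0 → write 0
  0×2 = 0 → write 0
  1×2 = 2 → write 0 carry 1
  0×2+1 = 1 → write 1
  0×2 = 0 → write 0
  1×2 = 2 → write 0 carry 1
  1×2+1 = 3 → write 1 carry 1
  1×2+1 = 3 → write 1 carry 1
  0×2+1 = 1 → write 1
  0×2 = 0 → write 0
  0×2 = 0 → write 0
  0×2 = 0 → write 0
  1×2 = 2 → write 0 carry 1
  1×2+1 = 3 → write 1 carry 1
  1×2+1 = 3 → write 1 carry 1
  1×2+1 = 3 → write 1 carry 1
  remaining carry: 1

0b111100001110010000011010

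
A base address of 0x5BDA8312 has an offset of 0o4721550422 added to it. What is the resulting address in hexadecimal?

0x83215424

0o4721550422 = 0x2746D112 in hexadecimal.
Add column by column in base 16, right to left:
  2+2 = 4
  1+1 = 2
  3+1 = 4
  8+D = 5 carry 1
  A+6+1 = 1 carry 1
  D+4+1 = 2 carry 1
  B+7+1 = 3 carry 1
  5+2+1 = 8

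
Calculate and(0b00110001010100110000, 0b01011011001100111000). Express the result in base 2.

0b00010001000100110000

AND bit by bit (1 only where both bits are 1):
  00110001010100110000
& 01011011001100111000
= 00010001000100110000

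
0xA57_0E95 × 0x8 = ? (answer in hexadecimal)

Multiply each base-16 digit by 8, carrying:
  5×8 = 40 → write 8 carry 2
  9×8+2 = 74 → write A carry 4
  E×8+4 = 116 → write 4 carry 7
  0×8+7 = 7 → write 7
  7×8 = 56 → write 8 carry 3
  5×8+3 = 43 → write B carry 2
  A×8+2 = 82 → write 2 carry 5
  remaining carry: 5

0x52B874A8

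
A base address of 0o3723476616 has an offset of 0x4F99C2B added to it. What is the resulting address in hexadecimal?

0x244819B9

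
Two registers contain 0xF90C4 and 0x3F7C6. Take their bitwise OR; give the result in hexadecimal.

OR each hex digit independently (no carries):
  F|3=F, 9|F=F, 0|7=7, C|C=C, 4|6=6

0xFF7C6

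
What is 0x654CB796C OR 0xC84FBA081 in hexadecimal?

OR each hex digit independently (no carries):
  6|C=E, 5|8=D, 4|4=4, C|F=F, B|B=B, 7|A=F, 9|0=9, 6|8=E, C|1=D

0xED4FBF9ED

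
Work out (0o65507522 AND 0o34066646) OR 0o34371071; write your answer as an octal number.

0o34377473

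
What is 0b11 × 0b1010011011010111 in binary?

0b11111010010000101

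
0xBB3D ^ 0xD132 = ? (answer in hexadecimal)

0x6A0F

XOR each hex digit independently (no carries):
  B^D=6, B^1=A, 3^3=0, D^2=F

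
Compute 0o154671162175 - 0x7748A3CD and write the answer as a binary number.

0b1011101111100111000100000010110000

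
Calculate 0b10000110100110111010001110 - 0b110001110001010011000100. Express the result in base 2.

0b1010100110101100111001010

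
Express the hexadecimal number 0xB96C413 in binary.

0b1011100101101100010000010011

Expand each hex digit to 4 bits: B=1011 9=1001 6=0110 C=1100 4=0100 1=0001 3=0011.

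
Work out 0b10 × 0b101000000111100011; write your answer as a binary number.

Multiply each base-2 digit by 2, carrying:
  1×2 = 2 → write 0 carry 1
  1×2+1 = 3 → write 1 carry 1
  0×2+1 = 1 → write 1
  0×2 = 0 → write 0
  0×2 = 0 → write 0
  1×2 = 2 → write 0 carry 1
  1×2+1 = 3 → write 1 carry 1
  1×2+1 = 3 → write 1 carry 1
  1×2+1 = 3 → write 1 carry 1
  0×2+1 = 1 → write 1
  0×2 = 0 → write 0
  0×2 = 0 → write 0
  0×2 = 0 → write 0
  0×2 = 0 → write 0
  0×2 = 0 → write 0
  1×2 = 2 → write 0 carry 1
  0×2+1 = 1 → write 1
  1×2 = 2 → write 0 carry 1
  remaining carry: 1

0b1010000001111000110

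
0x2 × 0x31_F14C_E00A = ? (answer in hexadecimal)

0x63E299C014

Multiply each base-16 digit by 2, carrying:
  A×2 = 20 → write 4 carry 1
  0×2+1 = 1 → write 1
  0×2 = 0 → write 0
  E×2 = 28 → write C carry 1
  C×2+1 = 25 → write 9 carry 1
  4×2+1 = 9 → write 9
  1×2 = 2 → write 2
  F×2 = 30 → write E carry 1
  1×2+1 = 3 → write 3
  3×2 = 6 → write 6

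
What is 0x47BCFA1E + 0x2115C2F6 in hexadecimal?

Add column by column in base 16, right to left:
  E+6 = 4 carry 1
  1+F+1 = 1 carry 1
  A+2+1 = D
  F+C = B carry 1
  C+5+1 = 2 carry 1
  B+1+1 = D
  7+1 = 8
  4+2 = 6

0x68D2BD14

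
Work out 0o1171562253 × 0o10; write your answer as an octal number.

Multiply each base-8 digit by 8, carrying:
  3×8 = 24 → write 0 carry 3
  5×8+3 = 43 → write 3 carry 5
  2×8+5 = 21 → write 5 carry 2
  2×8+2 = 18 → write 2 carry 2
  6×8+2 = 50 → write 2 carry 6
  5×8+6 = 46 → write 6 carry 5
  1×8+5 = 13 → write 5 carry 1
  7×8+1 = 57 → write 1 carry 7
  1×8+7 = 15 → write 7 carry 1
  1×8+1 = 9 → write 1 carry 1
  remaining carry: 1

0o11715622530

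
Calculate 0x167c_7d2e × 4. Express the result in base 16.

0x59f1f4b8

Multiply each base-16 digit by 4, carrying:
  e×4 = 56 → write 8 carry 3
  2×4+3 = 11 → write b
  d×4 = 52 → write 4 carry 3
  7×4+3 = 31 → write f carry 1
  c×4+1 = 49 → write 1 carry 3
  7×4+3 = 31 → write f carry 1
  6×4+1 = 25 → write 9 carry 1
  1×4+1 = 5 → write 5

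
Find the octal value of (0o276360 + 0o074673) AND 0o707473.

0o303053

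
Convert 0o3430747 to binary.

0b11100011000111100111

Each octal digit is 3 bits: 3=011 4=100 3=011 0=000 7=111 4=100 7=111.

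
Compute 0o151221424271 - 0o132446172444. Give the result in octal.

0o16553231625

Subtract column by column in base 8:
  1-4 → 5 (borrow)
  7-4-1 → 2
  2-4 → 6 (borrow)
  4-2-1 → 1
  2-7 → 3 (borrow)
  4-1-1 → 2
  1-6 → 3 (borrow)
  2-4-1 → 5 (borrow)
  2-4-1 → 5 (borrow)
  1-2-1 → 6 (borrow)
  5-3-1 → 1
  1-1 → 0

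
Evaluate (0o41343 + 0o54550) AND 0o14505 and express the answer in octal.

Add column by column in base 8, right to left:
  3+0 = 3
  4+5 = 1 carry 1
  3+5+1 = 1 carry 1
  1+4+1 = 6
  4+5 = 1 carry 1
  final carry 1
Sum = 0o116113; now AND with 0o14505:
  1&0=0, 1&1=1, 6&4=4, 1&5=1, 1&0=0, 3&5=1

0o14101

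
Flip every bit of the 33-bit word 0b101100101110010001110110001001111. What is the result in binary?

0b010011010001101110001001110110000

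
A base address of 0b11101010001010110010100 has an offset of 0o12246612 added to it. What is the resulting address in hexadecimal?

0b11101010001010110010100 = 0x751594 in hexadecimal.
0o12246612 = 0x294d8a in hexadecimal.
Add column by column in base 16, right to left:
  4+a = e
  9+8 = 1 carry 1
  5+d+1 = 3 carry 1
  1+4+1 = 6
  5+9 = e
  7+2 = 9

0x9e631e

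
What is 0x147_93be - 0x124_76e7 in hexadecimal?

0x231cd7

Subtract column by column in base 16:
  e-7 → 7
  b-e → d (borrow)
  3-6-1 → c (borrow)
  9-7-1 → 1
  7-4 → 3
  4-2 → 2
  1-1 → 0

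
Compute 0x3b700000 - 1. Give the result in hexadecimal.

The trailing 5 digits are 0, so subtracting 1 borrows through: they become F and the next digit up decrements.

0x3b6fffff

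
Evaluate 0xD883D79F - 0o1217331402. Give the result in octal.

0o31621422235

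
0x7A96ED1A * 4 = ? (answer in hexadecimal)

Multiply each base-16 digit by 4, carrying:
  A×4 = 40 → write 8 carry 2
  1×4+2 = 6 → write 6
  D×4 = 52 → write 4 carry 3
  E×4+3 = 59 → write B carry 3
  6×4+3 = 27 → write B carry 1
  9×4+1 = 37 → write 5 carry 2
  A×4+2 = 42 → write A carry 2
  7×4+2 = 30 → write E carry 1
  remaining carry: 1

0x1EA5BB468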